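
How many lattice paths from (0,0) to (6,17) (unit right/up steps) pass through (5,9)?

Paths (0,0)->(5,9): C(14,9) = 2002.
Paths (5,9)->(6,17): C(9,8) = 9.
By multiplication principle: 2002 x 9.

Final answer: 18018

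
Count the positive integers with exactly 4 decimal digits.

First digit: 9 choices (1-9). Each of the remaining 3 digits: 10 choices.
Total: 9 x 10^3.

Final answer: 9000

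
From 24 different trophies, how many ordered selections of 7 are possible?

P(24,7) = 24!/(24-7)! = 24!/17!.

Final answer: P(24,7) = 1744364160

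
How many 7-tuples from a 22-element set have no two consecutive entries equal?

Let g(n) count such strings. g(1) = 22, and each valid string of length n-1 extends in 21 ways (any symbol but the last), so g(n) = 21 g(n-1).
Total: g(7) = 22 x 21^6.

Final answer: 22 x 21^{6} = 1886854662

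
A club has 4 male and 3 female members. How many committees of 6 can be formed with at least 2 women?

Sum over valid woman counts:
C(3,2)C(4,4) = 3
C(3,3)C(4,3) = 4
Total: 3 + 4.

Final answer: 7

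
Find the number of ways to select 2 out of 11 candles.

C(11,2) = 11!/(2! x (11-2)!).

Final answer: C(11,2) = 55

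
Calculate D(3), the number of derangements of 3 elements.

Use the recurrence D(n) = (n-1)(D(n-1) + D(n-2)) with D(0)=1, D(1)=0.
D(2) = 1 x (0 + 1) = 1
D(3) = 2 x (D(2) + D(1)) = 2 x (1 + 0)

Final answer: D(3) = 2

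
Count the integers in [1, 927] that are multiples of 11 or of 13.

Multiples of 11: 84. Multiples of 13: 71. Of both (lcm=143): 6.
By inclusion-exclusion: 84 + 71 - 6.

Final answer: 149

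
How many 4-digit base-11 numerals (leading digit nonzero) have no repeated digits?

First digit: 10 (nonzero). Second: 10 (not first). Third: 9, etc.
Total: 10 x 10 x 9 x 8.

Final answer: 7200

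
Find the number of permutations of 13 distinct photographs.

The number of ways to arrange 13 distinct objects is 13!.

Final answer: 13! = 6227020800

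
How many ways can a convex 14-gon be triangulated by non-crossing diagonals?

The structures are counted by the Catalan number C_n. Here n = 14 - 2 = 12.
C_n = C(2n,n)/(n+1), so C_{12} = C(24,12)/13 = 2704156/13.

Final answer: C_{12} = 208012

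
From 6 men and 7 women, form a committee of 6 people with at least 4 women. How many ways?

Sum over valid woman counts:
C(7,4)C(6,2) = 525
C(7,5)C(6,1) = 126
C(7,6)C(6,0) = 7
Total: 525 + 126 + 7.

Final answer: 658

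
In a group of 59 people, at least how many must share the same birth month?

There are 12 possible values for birth month. With 59 people and 12 categories, by pigeonhole: ceiling(59/12).

Final answer: 5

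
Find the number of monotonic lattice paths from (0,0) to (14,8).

Each path has 14 right steps and 8 up steps in some order (22 steps total).
Choose which 8 of the 22 steps are up: C(22,8).

Final answer: C(22,8) = 319770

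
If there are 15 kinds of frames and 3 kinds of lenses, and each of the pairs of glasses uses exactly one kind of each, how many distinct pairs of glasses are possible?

By the multiplication principle: 15 x 3.

Final answer: 45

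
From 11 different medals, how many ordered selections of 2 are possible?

P(11,2) = 11!/(11-2)! = 11!/9!.

Final answer: P(11,2) = 110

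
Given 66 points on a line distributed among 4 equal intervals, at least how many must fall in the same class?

By pigeonhole with 66 objects and 4 categories: ceiling(66/4).

Final answer: 17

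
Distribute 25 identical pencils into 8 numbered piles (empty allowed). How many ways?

Stars and bars: C(n+k-1, k-1) = C(32,7).

Final answer: C(32,7) = 3365856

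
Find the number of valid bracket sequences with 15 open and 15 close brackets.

This is a standard Catalan-number count: the answer is C_n. Here n = 15 (pairs).
C_n = C(2n,n)/(n+1), so C_{15} = C(30,15)/16 = 155117520/16.

Final answer: C_{15} = 9694845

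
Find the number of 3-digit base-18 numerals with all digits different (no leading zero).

The leading digit has 17 choices (anything but zero); the next has 17 (anything but the first), then 16, and so on, one fewer each time.
Total: 17 x 17 x 16.

Final answer: 4624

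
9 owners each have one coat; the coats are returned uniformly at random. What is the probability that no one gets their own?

Use the recurrence D(n) = (n-1)(D(n-1) + D(n-2)) with D(0)=1, D(1)=0.
Building up: D(2)=1, D(3)=2, D(4)=9, D(5)=44, D(6)=265, D(7)=1854, D(8)=14833, D(9)=133496.
Total arrangements: 9! = 362880.
Probability = D(9)/9! = 16687/45360.

Final answer: D(9)/9! = 133496/362880 = 0.367879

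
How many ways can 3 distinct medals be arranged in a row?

The number of ways to arrange 3 distinct objects is 3!.

Final answer: 3! = 6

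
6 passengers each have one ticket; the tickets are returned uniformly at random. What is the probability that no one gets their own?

D(n) = (n-1)(D(n-1) + D(n-2)), D(0)=1, D(1)=0.
Building up: D(2)=1, D(3)=2, D(4)=9, D(5)=44, D(6)=265.
Total arrangements: 6! = 720.
Probability = D(6)/6! = 53/144.

Final answer: D(6)/6! = 265/720 = 0.368056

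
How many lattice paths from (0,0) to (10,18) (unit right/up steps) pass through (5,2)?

Paths (0,0)->(5,2): C(7,2) = 21.
Paths (5,2)->(10,18): C(21,16) = 20349.
By multiplication principle: 21 x 20349.

Final answer: 427329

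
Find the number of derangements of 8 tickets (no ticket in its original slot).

Derangements satisfy D(n) = (n-1)(D(n-1) + D(n-2)), starting from D(0)=1, D(1)=0.
D(2) = 1 x (0 + 1) = 1
D(3) = 2 x (1 + 0) = 2
D(4) = 3 x (2 + 1) = 9
D(5) = 4 x (9 + 2) = 44
D(6) = 5 x (44 + 9) = 265
D(7) = 6 x (265 + 44) = 1854
D(8) = 7 x (D(7) + D(6)) = 7 x (1854 + 265)

Final answer: D(8) = 14833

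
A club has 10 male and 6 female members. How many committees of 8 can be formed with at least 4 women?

Sum over valid woman counts:
C(6,4)C(10,4) = 3150
C(6,5)C(10,3) = 720
C(6,6)C(10,2) = 45
Total: 3150 + 720 + 45.

Final answer: 3915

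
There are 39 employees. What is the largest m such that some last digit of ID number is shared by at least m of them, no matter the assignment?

There are 10 possible values for last digit of ID number. With 39 employees and 10 categories, by pigeonhole: ceiling(39/10).

Final answer: 4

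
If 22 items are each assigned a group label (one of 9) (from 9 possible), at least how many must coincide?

There are 9 possible values for group label (one of 9). With 22 items and 9 categories, by pigeonhole: ceiling(22/9).

Final answer: 3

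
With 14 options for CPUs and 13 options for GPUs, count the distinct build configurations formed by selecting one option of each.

By the multiplication principle: 14 x 13.

Final answer: 182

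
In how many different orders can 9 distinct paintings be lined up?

The number of ways to arrange 9 distinct objects is 9!.

Final answer: 9! = 362880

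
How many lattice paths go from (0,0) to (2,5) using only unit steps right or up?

Each path has 2 right steps and 5 up steps in some order (7 steps total).
Choose which 5 of the 7 steps are up: C(7,5).

Final answer: C(7,5) = 21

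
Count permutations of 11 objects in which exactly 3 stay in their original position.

Choose which 3 elements are fixed: C(11,3) = 165.
Derange the remaining 8 using D(j) = (j-1)(D(j-1) + D(j-2)), D(0)=1, D(1)=0: D(2)=1, D(3)=2, D(4)=9, D(5)=44, D(6)=265, D(7)=1854, D(8)=14833.
Total: 165 x 14833.

Final answer: C(11,3) D(8) = 2447445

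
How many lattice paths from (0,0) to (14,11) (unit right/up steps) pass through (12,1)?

Paths (0,0)->(12,1): C(13,1) = 13.
Paths (12,1)->(14,11): C(12,10) = 66.
By multiplication principle: 13 x 66.

Final answer: 858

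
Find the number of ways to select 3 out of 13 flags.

C(13,3) = 13!/(3! x (13-3)!).

Final answer: C(13,3) = 286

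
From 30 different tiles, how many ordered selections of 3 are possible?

P(30,3) = 30!/(30-3)! = 30!/27!.

Final answer: P(30,3) = 24360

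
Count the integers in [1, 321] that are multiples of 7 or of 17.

Multiples of 7: 45. Multiples of 17: 18. Of both (lcm=119): 2.
By inclusion-exclusion: 45 + 18 - 2.

Final answer: 61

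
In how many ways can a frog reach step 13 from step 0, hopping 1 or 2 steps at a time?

Let f(n) count the ways. The last step is size 1 or 2, so f(n) = f(n-1) + f(n-2) with f(1)=1, f(2)=2.
Computing successive values: f(1)=1, f(2)=2, f(3)=3, f(4)=5, f(5)=8, f(6)=13, f(7)=21, f(8)=34, f(9)=55, f(10)=89, f(11)=144, f(12)=233, f(13)=377.

Final answer: 377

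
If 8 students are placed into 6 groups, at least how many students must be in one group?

By the pigeonhole principle: ceiling(8/6).

Final answer: 2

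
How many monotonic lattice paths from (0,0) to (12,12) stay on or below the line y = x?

Total monotonic paths to (12,12): C(24,12) = 2704156.
A path is bad iff it touches y = x + 1; reflecting its initial segment maps bad paths bijectively onto all paths to (11,13), of which there are C(24,13) = 2496144.
Valid Dyck paths: 2704156 - 2496144.
(These counts are the Catalan numbers.)

Final answer: C_{12} = 208012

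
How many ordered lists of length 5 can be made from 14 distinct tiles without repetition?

P(14,5) = 14!/(14-5)! = 14!/9!.

Final answer: P(14,5) = 240240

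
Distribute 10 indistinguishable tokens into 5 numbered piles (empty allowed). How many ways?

Stars and bars: C(n+k-1, k-1) = C(14,4).

Final answer: C(14,4) = 1001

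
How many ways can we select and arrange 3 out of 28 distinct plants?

P(28,3) = 28!/(28-3)! = 28!/25!.

Final answer: P(28,3) = 19656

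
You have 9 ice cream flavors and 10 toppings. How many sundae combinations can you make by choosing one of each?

By the multiplication principle: 9 x 10.

Final answer: 90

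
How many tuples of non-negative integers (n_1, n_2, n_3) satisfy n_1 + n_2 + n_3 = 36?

Stars and bars with 36 stars and 2 bars:
C(36+3-1, 3-1) = C(38,2).

Final answer: C(38,2) = 703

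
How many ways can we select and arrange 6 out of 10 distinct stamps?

P(10,6) = 10!/(10-6)! = 10!/4!.

Final answer: P(10,6) = 151200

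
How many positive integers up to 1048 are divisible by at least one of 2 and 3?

Multiples of 2: 524. Multiples of 3: 349. Of both (lcm=6): 174.
By inclusion-exclusion: 524 + 349 - 174.

Final answer: 699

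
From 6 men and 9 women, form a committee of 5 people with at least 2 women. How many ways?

Sum over valid woman counts:
C(9,2)C(6,3) = 720
C(9,3)C(6,2) = 1260
C(9,4)C(6,1) = 756
C(9,5)C(6,0) = 126
Total: 720 + 1260 + 756 + 126.

Final answer: 2862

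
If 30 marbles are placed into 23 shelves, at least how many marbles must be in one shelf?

By the pigeonhole principle: ceiling(30/23).

Final answer: 2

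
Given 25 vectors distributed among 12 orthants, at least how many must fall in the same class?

By pigeonhole with 25 objects and 12 categories: ceiling(25/12).

Final answer: 3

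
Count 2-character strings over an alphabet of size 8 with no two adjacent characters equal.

Let g(n) count such strings. g(1) = 8, and each valid string of length n-1 extends in 7 ways (any symbol but the last), so g(n) = 7 g(n-1).
Total: g(2) = 8 x 7^1.

Final answer: 8 x 7^{1} = 56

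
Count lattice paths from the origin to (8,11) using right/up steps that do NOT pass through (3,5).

Total paths to (8,11): C(19,11) = 75582.
Paths through (3,5): C(8,5) x C(11,6) = 25872.
Avoiding (3,5): 75582 - 25872.

Final answer: 49710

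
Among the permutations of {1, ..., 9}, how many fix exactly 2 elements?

Choose which 2 elements are fixed: C(9,2) = 36.
Derange the remaining 7 using D(j) = (j-1)(D(j-1) + D(j-2)), D(0)=1, D(1)=0: D(2)=1, D(3)=2, D(4)=9, D(5)=44, D(6)=265, D(7)=1854.
Total: 36 x 1854.

Final answer: C(9,2) D(7) = 66744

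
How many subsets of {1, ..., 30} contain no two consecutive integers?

Let a(n) count such subsets of {1, ..., n}. Either n is excluded (a(n-1) ways) or n is included, forcing n-1 out (a(n-2) ways), so a(n) = a(n-1) + a(n-2) with a(1)=2, a(2)=3.
Iterating the recurrence: a(1)=2, a(2)=3, a(3)=5, a(4)=8, a(5)=13, a(6)=21, a(7)=34, a(8)=55, a(9)=89, a(10)=144, a(11)=233, a(12)=377, a(13)=610, a(14)=987, a(15)=1597, a(16)=2584, a(17)=4181, a(18)=6765, a(19)=10946, a(20)=17711, a(21)=28657, a(22)=46368, a(23)=75025, a(24)=121393, a(25)=196418, a(26)=317811, a(27)=514229, a(28)=832040, a(29)=1346269, a(30)=2178309.

Final answer: 2178309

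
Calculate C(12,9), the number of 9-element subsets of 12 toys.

C(12,9) = 12!/(9! x 3!).

Final answer: \binom{12}{9} = 220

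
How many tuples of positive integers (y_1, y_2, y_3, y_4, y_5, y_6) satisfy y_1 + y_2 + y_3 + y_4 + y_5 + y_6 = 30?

Substitute y'_i = y_i - 1 (so y'_i >= 0). Then sum y'_i = 30 - 6 = 24.
Stars and bars: C(24+6-1, 6-1) = C(29,5).

Final answer: C(29,5) = 118755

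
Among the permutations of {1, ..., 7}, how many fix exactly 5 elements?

Choose which 5 elements are fixed: C(7,5) = 21.
Derange the remaining 2 using D(j) = (j-1)(D(j-1) + D(j-2)), D(0)=1, D(1)=0: D(2)=1.
Total: 21 x 1.

Final answer: C(7,5) D(2) = 21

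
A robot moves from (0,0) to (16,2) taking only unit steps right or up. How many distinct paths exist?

Each path has 16 right steps and 2 up steps in some order (18 steps total).
Choose which 2 of the 18 steps are up: C(18,2).

Final answer: C(18,2) = 153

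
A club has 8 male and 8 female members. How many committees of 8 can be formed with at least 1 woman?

Sum over valid woman counts:
C(8,1)C(8,7) = 64
C(8,2)C(8,6) = 784
C(8,3)C(8,5) = 3136
C(8,4)C(8,4) = 4900
C(8,5)C(8,3) = 3136
C(8,6)C(8,2) = 784
C(8,7)C(8,1) = 64
C(8,8)C(8,0) = 1
Total: 64 + 784 + 3136 + 4900 + 3136 + 784 + 64 + 1.

Final answer: 12869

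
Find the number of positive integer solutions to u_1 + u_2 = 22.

Substitute u'_i = u_i - 1 (so u'_i >= 0). Then sum u'_i = 22 - 2 = 20.
Stars and bars: C(20+2-1, 2-1) = C(21,1).

Final answer: C(21,1) = 21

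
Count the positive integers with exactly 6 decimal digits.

These are the integers in [10^5, 10^6), so the count is 10^6 - 10^5 = 9 x 10^5.

Final answer: 900000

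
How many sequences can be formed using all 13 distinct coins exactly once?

The number of ways to arrange 13 distinct objects is 13!.

Final answer: 13! = 6227020800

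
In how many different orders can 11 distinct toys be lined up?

The number of ways to arrange 11 distinct objects is 11!.

Final answer: 11! = 39916800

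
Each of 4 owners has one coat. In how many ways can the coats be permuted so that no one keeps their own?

Derangements satisfy D(n) = (n-1)(D(n-1) + D(n-2)), starting from D(0)=1, D(1)=0.
D(2) = 1 x (0 + 1) = 1
D(3) = 2 x (1 + 0) = 2
D(4) = 3 x (D(3) + D(2)) = 3 x (2 + 1)

Final answer: D(4) = 9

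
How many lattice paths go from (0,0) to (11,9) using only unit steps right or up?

Each path has 11 right steps and 9 up steps in some order (20 steps total).
Choose which 9 of the 20 steps are up: C(20,9).

Final answer: C(20,9) = 167960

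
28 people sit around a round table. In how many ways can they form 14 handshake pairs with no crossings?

This is a standard Catalan-number count: the answer is C_n. Here n = 28/2 = 14.
C_n = C(2n,n) - C(2n,n+1), so C_{14} = C(28,14) - C(28,15) = 40116600 - 37442160.

Final answer: C_{14} = 2674440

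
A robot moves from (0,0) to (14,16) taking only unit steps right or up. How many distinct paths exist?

Each path has 14 right steps and 16 up steps in some order (30 steps total).
Choose which 16 of the 30 steps are up: C(30,16).

Final answer: C(30,16) = 145422675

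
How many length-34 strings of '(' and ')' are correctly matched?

The structures are counted by the Catalan number C_n. Here n = 17 (pairs).
C_n = (2n)!/(n!(n+1)!), so C_{17} = 34!/(17! x 18!) = C(34,17)/18 = 2333606220/18.

Final answer: C_{17} = 129644790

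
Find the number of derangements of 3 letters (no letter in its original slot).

Use the recurrence D(n) = (n-1)(D(n-1) + D(n-2)) with D(0)=1, D(1)=0.
D(2) = 1 x (0 + 1) = 1
D(3) = 2 x (D(2) + D(1)) = 2 x (1 + 0)

Final answer: D(3) = 2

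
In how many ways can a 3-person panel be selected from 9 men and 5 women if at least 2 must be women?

Sum over valid woman counts:
C(5,2)C(9,1) = 90
C(5,3)C(9,0) = 10
Total: 90 + 10.

Final answer: 100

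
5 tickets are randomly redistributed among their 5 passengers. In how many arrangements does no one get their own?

D(n) = (n-1)(D(n-1) + D(n-2)), D(0)=1, D(1)=0.
D(2) = 1 x (0 + 1) = 1
D(3) = 2 x (1 + 0) = 2
D(4) = 3 x (2 + 1) = 9
D(5) = 4 x (D(4) + D(3)) = 4 x (9 + 2)

Final answer: D(5) = 44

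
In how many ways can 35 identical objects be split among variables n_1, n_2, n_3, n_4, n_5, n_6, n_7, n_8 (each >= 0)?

Stars and bars with 35 stars and 7 bars:
C(35+8-1, 8-1) = C(42,7).

Final answer: C(42,7) = 26978328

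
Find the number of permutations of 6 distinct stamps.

The number of ways to arrange 6 distinct objects is 6!.

Final answer: 6! = 720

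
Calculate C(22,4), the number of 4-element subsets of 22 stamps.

C(22,4) = 22!/(4! x 18!).

Final answer: \binom{22}{4} = 7315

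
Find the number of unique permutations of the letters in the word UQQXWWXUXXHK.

Letters (H:1, K:1, Q:2, U:2, W:2, X:4). Total letters: 12.
Permutations = 12!/(4! x 2! x 2! x 2!).

Final answer: 2494800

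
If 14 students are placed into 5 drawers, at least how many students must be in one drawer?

By the pigeonhole principle: ceiling(14/5).

Final answer: 3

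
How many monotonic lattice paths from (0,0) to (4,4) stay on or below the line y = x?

Total monotonic paths to (4,4): C(8,4) = 70.
Reflecting each bad path at its first crossing gives a bijection with paths to (3,5): C(8,5) = 56.
Valid Dyck paths: 70 - 56.
(Equivalently, C_{4} = C(8,4)/5 = 70/5.)

Final answer: C_{4} = 14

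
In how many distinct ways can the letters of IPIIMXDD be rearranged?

Letters (D:2, I:3, M:1, P:1, X:1). Total letters: 8.
Permutations = 8!/(3! x 2!).

Final answer: 3360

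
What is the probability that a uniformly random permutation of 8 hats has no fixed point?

Use the recurrence D(n) = (n-1)(D(n-1) + D(n-2)) with D(0)=1, D(1)=0.
Building up: D(2)=1, D(3)=2, D(4)=9, D(5)=44, D(6)=265, D(7)=1854, D(8)=14833.
Total arrangements: 8! = 40320.
Probability = D(8)/8! = 2119/5760.

Final answer: D(8)/8! = 14833/40320 = 0.367882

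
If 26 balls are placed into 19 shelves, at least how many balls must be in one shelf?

By the pigeonhole principle: ceiling(26/19).

Final answer: 2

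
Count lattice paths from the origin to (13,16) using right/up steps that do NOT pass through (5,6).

Total paths to (13,16): C(29,16) = 67863915.
Paths through (5,6): C(11,6) x C(18,10) = 20216196.
Avoiding (5,6): 67863915 - 20216196.

Final answer: 47647719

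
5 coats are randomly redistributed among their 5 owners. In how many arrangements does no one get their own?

Use the recurrence D(n) = (n-1)(D(n-1) + D(n-2)) with D(0)=1, D(1)=0.
D(2) = 1 x (0 + 1) = 1
D(3) = 2 x (1 + 0) = 2
D(4) = 3 x (2 + 1) = 9
D(5) = 4 x (D(4) + D(3)) = 4 x (9 + 2)

Final answer: D(5) = 44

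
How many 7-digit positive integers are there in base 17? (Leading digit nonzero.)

In base 17, the leading digit has 16 choices (1..16); each of the remaining 6 digits has 17 choices.
Total: 16 x 17^6.

Final answer: 386201104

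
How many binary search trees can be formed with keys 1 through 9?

This is a standard Catalan-number count: the answer is C_n. Here n = 9.
C_n = (2n)!/(n!(n+1)!), so C_{9} = 18!/(9! x 10!) = C(18,9)/10 = 48620/10.

Final answer: C_{9} = 4862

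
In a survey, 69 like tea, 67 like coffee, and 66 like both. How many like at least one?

|A union B| = |A| + |B| - |A intersect B| = 69 + 67 - 66.

Final answer: 70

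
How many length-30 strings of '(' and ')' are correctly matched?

This is counted by the nth Catalan number C_n. Here n = 15 (pairs).
C_n = (2n)!/(n!(n+1)!), so C_{15} = 30!/(15! x 16!) = C(30,15)/16 = 155117520/16.

Final answer: C_{15} = 9694845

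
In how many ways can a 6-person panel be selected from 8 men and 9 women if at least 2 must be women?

Sum over valid woman counts:
C(9,2)C(8,4) = 2520
C(9,3)C(8,3) = 4704
C(9,4)C(8,2) = 3528
C(9,5)C(8,1) = 1008
C(9,6)C(8,0) = 84
Total: 2520 + 4704 + 3528 + 1008 + 84.

Final answer: 11844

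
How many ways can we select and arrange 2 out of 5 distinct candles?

P(5,2) = 5!/(5-2)! = 5!/3!.

Final answer: P(5,2) = 20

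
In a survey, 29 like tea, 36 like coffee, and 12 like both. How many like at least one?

|A union B| = |A| + |B| - |A intersect B| = 29 + 36 - 12.

Final answer: 53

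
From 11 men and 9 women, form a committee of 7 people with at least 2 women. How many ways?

Sum over valid woman counts:
C(9,2)C(11,5) = 16632
C(9,3)C(11,4) = 27720
C(9,4)C(11,3) = 20790
C(9,5)C(11,2) = 6930
C(9,6)C(11,1) = 924
C(9,7)C(11,0) = 36
Total: 16632 + 27720 + 20790 + 6930 + 924 + 36.

Final answer: 73032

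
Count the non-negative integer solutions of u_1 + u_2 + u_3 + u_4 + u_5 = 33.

Stars and bars with 33 stars and 4 bars:
C(33+5-1, 5-1) = C(37,4).

Final answer: C(37,4) = 66045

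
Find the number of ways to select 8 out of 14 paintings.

C(14,8) = 14!/(8! x 6!).

Final answer: \binom{14}{8} = 3003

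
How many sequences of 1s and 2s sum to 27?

Let f(n) count the ways. The last step is size 1 or 2, so f(n) = f(n-1) + f(n-2) with f(1)=1, f(2)=2.
Building up term by term: f(1)=1, f(2)=2, f(3)=3, f(4)=5, f(5)=8, f(6)=13, f(7)=21, f(8)=34, f(9)=55, f(10)=89, f(11)=144, f(12)=233, f(13)=377, f(14)=610, f(15)=987, f(16)=1597, f(17)=2584, f(18)=4181, f(19)=6765, f(20)=10946, f(21)=17711, f(22)=28657, f(23)=46368, f(24)=75025, f(25)=121393, f(26)=196418, f(27)=317811.

Final answer: 317811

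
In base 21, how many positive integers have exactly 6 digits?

In base 21, the leading digit has 20 choices (1..20); each of the remaining 5 digits has 21 choices.
Total: 20 x 21^5.

Final answer: 81682020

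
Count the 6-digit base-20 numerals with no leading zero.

These are the integers in [20^5, 20^6), so the count is 20^6 - 20^5 = 19 x 20^5.

Final answer: 60800000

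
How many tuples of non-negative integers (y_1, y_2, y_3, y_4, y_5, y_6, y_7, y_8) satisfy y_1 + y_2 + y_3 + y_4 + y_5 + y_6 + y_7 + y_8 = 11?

Stars and bars with 11 stars and 7 bars:
C(11+8-1, 8-1) = C(18,7).

Final answer: C(18,7) = 31824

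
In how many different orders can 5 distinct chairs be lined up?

The number of ways to arrange 5 distinct objects is 5!.

Final answer: 5! = 120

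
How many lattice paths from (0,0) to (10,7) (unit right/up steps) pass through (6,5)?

Paths (0,0)->(6,5): C(11,5) = 462.
Paths (6,5)->(10,7): C(6,2) = 15.
By multiplication principle: 462 x 15.

Final answer: 6930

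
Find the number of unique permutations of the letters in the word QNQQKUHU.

Letters (H:1, K:1, N:1, Q:3, U:2). Total letters: 8.
Permutations = 8!/(3! x 2!).

Final answer: 3360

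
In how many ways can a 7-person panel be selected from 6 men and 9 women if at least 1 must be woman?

Sum over valid woman counts:
C(9,1)C(6,6) = 9
C(9,2)C(6,5) = 216
C(9,3)C(6,4) = 1260
C(9,4)C(6,3) = 2520
C(9,5)C(6,2) = 1890
C(9,6)C(6,1) = 504
C(9,7)C(6,0) = 36
Total: 9 + 216 + 1260 + 2520 + 1890 + 504 + 36.

Final answer: 6435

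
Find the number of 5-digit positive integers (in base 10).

These are the integers in [10^4, 10^5), so the count is 10^5 - 10^4 = 9 x 10^4.

Final answer: 90000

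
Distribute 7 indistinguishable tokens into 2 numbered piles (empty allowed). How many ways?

Stars and bars: C(n+k-1, k-1) = C(8,1).

Final answer: C(8,1) = 8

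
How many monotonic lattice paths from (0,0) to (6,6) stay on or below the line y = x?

Total monotonic paths to (6,6): C(12,6) = 924.
Reflecting each bad path at its first crossing gives a bijection with paths to (5,7): C(12,7) = 792.
Valid Dyck paths: 924 - 792.
(This is the Catalan number C_{6}.)

Final answer: C_{6} = 132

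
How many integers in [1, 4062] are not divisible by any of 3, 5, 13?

|div by 3|=1354, |div by 5|=812, |div by 13|=312.
|div by 3&5|=270, |div by 3&13|=104, |div by 5&13|=62, |div by all|=20.
By inclusion-exclusion, divisible by at least one: 1354+812+312-270-104-62+20 = 2062.
Not divisible by any: 4062 - 2062.

Final answer: 2000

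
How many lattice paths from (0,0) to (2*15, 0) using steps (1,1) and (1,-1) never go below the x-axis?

Total monotonic paths to (15,15): C(30,15) = 155117520.
Reflecting each bad path at its first crossing gives a bijection with paths to (14,16): C(30,16) = 145422675.
Valid Dyck paths: 155117520 - 145422675.
(This is the Catalan number C_{15}.)

Final answer: C_{15} = 9694845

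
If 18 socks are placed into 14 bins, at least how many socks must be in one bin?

By the pigeonhole principle: ceiling(18/14).

Final answer: 2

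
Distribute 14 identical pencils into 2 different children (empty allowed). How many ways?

Stars and bars: C(n+k-1, k-1) = C(15,1).

Final answer: C(15,1) = 15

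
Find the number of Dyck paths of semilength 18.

Total monotonic paths to (18,18): C(36,18) = 9075135300.
Paths that cross above y=x (reflection bijection): C(36,19) = 8597496600.
Valid Dyck paths: 9075135300 - 8597496600.
(Equivalently, C_{18} = C(36,18)/19 = 9075135300/19.)

Final answer: C_{18} = 477638700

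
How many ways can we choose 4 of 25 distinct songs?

C(25,4) = 25!/(4! x (25-4)!).

Final answer: C(25,4) = 12650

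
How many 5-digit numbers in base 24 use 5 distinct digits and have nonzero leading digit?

First digit: 23 (nonzero). Second: 23 (not first). Third: 22, etc.
Total: 23 x 23 x 22 x 21 x 20.

Final answer: 4887960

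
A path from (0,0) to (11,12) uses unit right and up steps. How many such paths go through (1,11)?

Paths (0,0)->(1,11): C(12,11) = 12.
Paths (1,11)->(11,12): C(11,1) = 11.
By multiplication principle: 12 x 11.

Final answer: 132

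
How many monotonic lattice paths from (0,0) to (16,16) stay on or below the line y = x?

Total monotonic paths to (16,16): C(32,16) = 601080390.
By the reflection principle, paths that go above the diagonal number C(32,17) = 565722720.
Valid Dyck paths: 601080390 - 565722720.
(Equivalently, C_{16} = C(32,16)/17 = 601080390/17.)

Final answer: C_{16} = 35357670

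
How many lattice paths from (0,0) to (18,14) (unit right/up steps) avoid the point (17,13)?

Total paths to (18,14): C(32,14) = 471435600.
Paths through (17,13): C(30,13) x C(2,1) = 239519700.
Avoiding (17,13): 471435600 - 239519700.

Final answer: 231915900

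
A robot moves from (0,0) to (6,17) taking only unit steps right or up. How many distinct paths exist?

Each path has 6 right steps and 17 up steps in some order (23 steps total).
Choose which 17 of the 23 steps are up: C(23,17).

Final answer: C(23,17) = 100947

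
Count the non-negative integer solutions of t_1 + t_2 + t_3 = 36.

Stars and bars with 36 stars and 2 bars:
C(36+3-1, 3-1) = C(38,2).

Final answer: C(38,2) = 703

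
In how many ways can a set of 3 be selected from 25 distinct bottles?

C(25,3) = 25!/(3! x 22!).

Final answer: \binom{25}{3} = 2300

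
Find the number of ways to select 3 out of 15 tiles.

C(15,3) = 15!/(3! x 12!).

Final answer: \binom{15}{3} = 455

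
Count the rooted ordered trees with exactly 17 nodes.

This is counted by the nth Catalan number C_n. Here n = 17 - 1 = 16.
C_n = C(2n,n)/(n+1), so C_{16} = C(32,16)/17 = 601080390/17.

Final answer: C_{16} = 35357670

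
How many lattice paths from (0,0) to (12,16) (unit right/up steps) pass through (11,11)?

Paths (0,0)->(11,11): C(22,11) = 705432.
Paths (11,11)->(12,16): C(6,5) = 6.
By multiplication principle: 705432 x 6.

Final answer: 4232592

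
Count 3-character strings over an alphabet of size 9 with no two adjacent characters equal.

Let g(n) count such strings. g(1) = 9, and each valid string of length n-1 extends in 8 ways (any symbol but the last), so g(n) = 8 g(n-1).
Total: g(3) = 9 x 8^2.

Final answer: 9 x 8^{2} = 576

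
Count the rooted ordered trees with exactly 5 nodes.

This is counted by the nth Catalan number C_n. Here n = 5 - 1 = 4.
C_n = (2n)!/(n!(n+1)!), so C_{4} = 8!/(4! x 5!) = C(8,4)/5 = 70/5.

Final answer: C_{4} = 14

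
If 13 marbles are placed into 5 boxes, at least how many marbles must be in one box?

By the pigeonhole principle: ceiling(13/5).

Final answer: 3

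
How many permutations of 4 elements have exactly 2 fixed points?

Choose which 2 elements are fixed: C(4,2) = 6.
Derange the remaining 2 using D(j) = (j-1)(D(j-1) + D(j-2)), D(0)=1, D(1)=0: D(2)=1.
Total: 6 x 1.

Final answer: C(4,2) D(2) = 6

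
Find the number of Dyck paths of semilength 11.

Total monotonic paths to (11,11): C(22,11) = 705432.
Reflecting each bad path at its first crossing gives a bijection with paths to (10,12): C(22,12) = 646646.
Valid Dyck paths: 705432 - 646646.
(Equivalently, C_{11} = C(22,11)/12 = 705432/12.)

Final answer: C_{11} = 58786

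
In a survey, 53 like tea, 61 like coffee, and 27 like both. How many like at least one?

|A union B| = |A| + |B| - |A intersect B| = 53 + 61 - 27.

Final answer: 87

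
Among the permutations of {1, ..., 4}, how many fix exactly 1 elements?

Choose which 1 elements are fixed: C(4,1) = 4.
Derange the remaining 3 using D(j) = (j-1)(D(j-1) + D(j-2)), D(0)=1, D(1)=0: D(2)=1, D(3)=2.
Total: 4 x 2.

Final answer: C(4,1) D(3) = 8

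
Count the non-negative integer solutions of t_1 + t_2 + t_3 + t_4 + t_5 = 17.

Stars and bars with 17 stars and 4 bars:
C(17+5-1, 5-1) = C(21,4).

Final answer: C(21,4) = 5985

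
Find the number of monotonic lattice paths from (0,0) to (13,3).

Each path has 13 right steps and 3 up steps in some order (16 steps total).
Choose which 3 of the 16 steps are up: C(16,3).

Final answer: C(16,3) = 560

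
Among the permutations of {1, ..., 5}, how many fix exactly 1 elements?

Choose which 1 elements are fixed: C(5,1) = 5.
Derange the remaining 4 using D(j) = (j-1)(D(j-1) + D(j-2)), D(0)=1, D(1)=0: D(2)=1, D(3)=2, D(4)=9.
Total: 5 x 9.

Final answer: C(5,1) D(4) = 45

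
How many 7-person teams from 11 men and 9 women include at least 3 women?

Sum over valid woman counts:
C(9,3)C(11,4) = 27720
C(9,4)C(11,3) = 20790
C(9,5)C(11,2) = 6930
C(9,6)C(11,1) = 924
C(9,7)C(11,0) = 36
Total: 27720 + 20790 + 6930 + 924 + 36.

Final answer: 56400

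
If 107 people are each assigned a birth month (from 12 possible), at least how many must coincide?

There are 12 possible values for birth month. With 107 people and 12 categories, by pigeonhole: ceiling(107/12).

Final answer: 9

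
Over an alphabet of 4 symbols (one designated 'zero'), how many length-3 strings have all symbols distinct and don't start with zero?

First digit: 3 (nonzero). Second: 3 (not first). Third: 2, etc.
Total: 3 x 3 x 2.

Final answer: 18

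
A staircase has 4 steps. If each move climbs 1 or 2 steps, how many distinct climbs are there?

Let f(n) be the number of climbs. Removing the last move (1 or 2 steps) gives f(n) = f(n-1) + f(n-2); base cases f(1)=1, f(2)=2.
Iterating the recurrence: f(1)=1, f(2)=2, f(3)=3, f(4)=5.

Final answer: 5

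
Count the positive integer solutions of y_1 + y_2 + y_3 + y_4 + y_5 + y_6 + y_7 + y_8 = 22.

Substitute y'_i = y_i - 1 (so y'_i >= 0). Then sum y'_i = 22 - 8 = 14.
Stars and bars: C(14+8-1, 8-1) = C(21,7).

Final answer: C(21,7) = 116280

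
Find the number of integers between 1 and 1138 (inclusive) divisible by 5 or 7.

Multiples of 5: 227. Multiples of 7: 162. Of both (lcm=35): 32.
By inclusion-exclusion: 227 + 162 - 32.

Final answer: 357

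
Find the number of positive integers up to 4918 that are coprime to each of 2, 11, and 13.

|div by 2|=2459, |div by 11|=447, |div by 13|=378.
|div by 2&11|=223, |div by 2&13|=189, |div by 11&13|=34, |div by all|=17.
By inclusion-exclusion, divisible by at least one: 2459+447+378-223-189-34+17 = 2855.
Not divisible by any: 4918 - 2855.

Final answer: 2063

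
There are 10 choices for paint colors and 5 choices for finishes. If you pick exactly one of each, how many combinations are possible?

By the multiplication principle: 10 x 5.

Final answer: 50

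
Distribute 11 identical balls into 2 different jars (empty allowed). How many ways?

Stars and bars: C(n+k-1, k-1) = C(12,1).

Final answer: C(12,1) = 12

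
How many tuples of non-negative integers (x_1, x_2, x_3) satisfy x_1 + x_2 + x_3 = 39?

Stars and bars with 39 stars and 2 bars:
C(39+3-1, 3-1) = C(41,2).

Final answer: C(41,2) = 820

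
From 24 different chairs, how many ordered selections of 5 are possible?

P(24,5) = 24!/(24-5)! = 24!/19!.

Final answer: P(24,5) = 5100480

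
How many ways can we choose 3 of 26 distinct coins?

C(26,3) = 26!/(3! x 23!).

Final answer: \binom{26}{3} = 2600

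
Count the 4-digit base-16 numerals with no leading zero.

Leading digit: 15 options (nonzero). Other 3 digit(s): 16 options each.
Total: 15 x 16^3.

Final answer: 61440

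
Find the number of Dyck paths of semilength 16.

Total monotonic paths to (16,16): C(32,16) = 601080390.
A path is bad iff it touches y = x + 1; reflecting its initial segment maps bad paths bijectively onto all paths to (15,17), of which there are C(32,17) = 565722720.
Valid Dyck paths: 601080390 - 565722720.
(These counts are the Catalan numbers.)

Final answer: C_{16} = 35357670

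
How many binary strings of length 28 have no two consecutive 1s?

Let a(n) count valid strings. If the last bit is 0 the prefix is any valid string of length n-1; if it is 1 the string must end in 01 with a valid prefix of length n-2. So a(n) = a(n-1) + a(n-2), a(1)=2, a(2)=3.
Building up term by term: a(1)=2, a(2)=3, a(3)=5, a(4)=8, a(5)=13, a(6)=21, a(7)=34, a(8)=55, a(9)=89, a(10)=144, a(11)=233, a(12)=377, a(13)=610, a(14)=987, a(15)=1597, a(16)=2584, a(17)=4181, a(18)=6765, a(19)=10946, a(20)=17711, a(21)=28657, a(22)=46368, a(23)=75025, a(24)=121393, a(25)=196418, a(26)=317811, a(27)=514229, a(28)=832040.

Final answer: 832040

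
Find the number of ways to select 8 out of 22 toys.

C(22,8) = 22!/(8! x (22-8)!).

Final answer: C(22,8) = 319770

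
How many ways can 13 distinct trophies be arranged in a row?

The number of ways to arrange 13 distinct objects is 13!.

Final answer: 13! = 6227020800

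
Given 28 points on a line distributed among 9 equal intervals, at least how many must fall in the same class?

By pigeonhole with 28 objects and 9 categories: ceiling(28/9).

Final answer: 4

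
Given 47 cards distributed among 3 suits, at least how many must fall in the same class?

By pigeonhole with 47 objects and 3 categories: ceiling(47/3).

Final answer: 16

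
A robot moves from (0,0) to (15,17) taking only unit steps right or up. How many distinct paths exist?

Each path has 15 right steps and 17 up steps in some order (32 steps total).
Choose which 17 of the 32 steps are up: C(32,17).

Final answer: C(32,17) = 565722720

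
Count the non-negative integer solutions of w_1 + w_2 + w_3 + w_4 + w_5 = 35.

Stars and bars with 35 stars and 4 bars:
C(35+5-1, 5-1) = C(39,4).

Final answer: C(39,4) = 82251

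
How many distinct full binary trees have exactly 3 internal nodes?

This is counted by the nth Catalan number C_n. Here n = 3.
Using C_0 = 1 and C_(k+1) = C_k x 2(2k+1)/(k+2), build up term by term: C_1=1, C_2=2, C_3=5.

Final answer: C_{3} = 5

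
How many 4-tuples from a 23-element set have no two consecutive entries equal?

First character: 23 choices. Each subsequent: 22 choices (must differ from the previous one).
Total: 23 x 22^3.

Final answer: 23 x 22^{3} = 244904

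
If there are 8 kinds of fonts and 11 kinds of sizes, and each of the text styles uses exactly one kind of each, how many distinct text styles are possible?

By the multiplication principle: 8 x 11.

Final answer: 88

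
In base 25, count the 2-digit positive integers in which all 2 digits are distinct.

The leading digit has 24 choices (anything but zero); the next has 24 (anything but the first), then 23, and so on, one fewer each time.
Total: 24 x 24.

Final answer: 576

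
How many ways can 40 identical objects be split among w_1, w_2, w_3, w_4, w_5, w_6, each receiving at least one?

Substitute w'_i = w_i - 1 (so w'_i >= 0). Then sum w'_i = 40 - 6 = 34.
Stars and bars: C(34+6-1, 6-1) = C(39,5).

Final answer: C(39,5) = 575757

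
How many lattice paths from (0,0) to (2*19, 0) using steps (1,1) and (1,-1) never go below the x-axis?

Total monotonic paths to (19,19): C(38,19) = 35345263800.
Paths that cross above y=x (reflection bijection): C(38,20) = 33578000610.
Valid Dyck paths: 35345263800 - 33578000610.
(Equivalently, C_{19} = C(38,19)/20 = 35345263800/20.)

Final answer: C_{19} = 1767263190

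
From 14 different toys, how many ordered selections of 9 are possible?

P(14,9) = 14!/(14-9)! = 14!/5!.

Final answer: P(14,9) = 726485760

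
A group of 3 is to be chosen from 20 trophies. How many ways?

C(20,3) = 20!/(3! x 17!).

Final answer: \binom{20}{3} = 1140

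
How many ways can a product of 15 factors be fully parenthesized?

This is counted by the nth Catalan number C_n. Here n = 15 - 1 = 14.
C_n = C(2n,n)/(n+1), so C_{14} = C(28,14)/15 = 40116600/15.

Final answer: C_{14} = 2674440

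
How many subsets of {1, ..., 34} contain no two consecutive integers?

Condition on whether n belongs to the subset: if not, any valid subset of {1, ..., n-1} works (a(n-1)); if so, n-1 is excluded and the rest is a valid subset of {1, ..., n-2} (a(n-2)). Hence a(n) = a(n-1) + a(n-2), a(1)=2, a(2)=3.
Building up term by term: a(1)=2, a(2)=3, a(3)=5, a(4)=8, a(5)=13, a(6)=21, a(7)=34, a(8)=55, a(9)=89, a(10)=144, a(11)=233, a(12)=377, a(13)=610, a(14)=987, a(15)=1597, a(16)=2584, a(17)=4181, a(18)=6765, a(19)=10946, a(20)=17711, a(21)=28657, a(22)=46368, a(23)=75025, a(24)=121393, a(25)=196418, a(26)=317811, a(27)=514229, a(28)=832040, a(29)=1346269, a(30)=2178309, a(31)=3524578, a(32)=5702887, a(33)=9227465, a(34)=14930352.

Final answer: 14930352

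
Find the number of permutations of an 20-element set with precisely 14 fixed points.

Choose which 14 elements are fixed: C(20,14) = 38760.
Derange the remaining 6 using D(j) = (j-1)(D(j-1) + D(j-2)), D(0)=1, D(1)=0: D(2)=1, D(3)=2, D(4)=9, D(5)=44, D(6)=265.
Total: 38760 x 265.

Final answer: C(20,14) D(6) = 10271400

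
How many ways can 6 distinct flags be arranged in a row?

The number of ways to arrange 6 distinct objects is 6!.

Final answer: 6! = 720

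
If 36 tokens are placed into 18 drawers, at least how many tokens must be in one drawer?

By the pigeonhole principle: ceiling(36/18).

Final answer: 2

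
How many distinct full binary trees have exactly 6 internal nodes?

This is a standard Catalan-number count: the answer is C_n. Here n = 6.
Using C_0 = 1 and C_(k+1) = C_k x 2(2k+1)/(k+2), build up term by term: C_1=1, C_2=2, C_3=5, C_4=14, C_5=42, C_6=132.

Final answer: C_{6} = 132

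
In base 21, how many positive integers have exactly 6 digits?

These are the integers in [21^5, 21^6), so the count is 21^6 - 21^5 = 20 x 21^5.

Final answer: 81682020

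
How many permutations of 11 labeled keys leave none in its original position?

Use the recurrence D(n) = (n-1)(D(n-1) + D(n-2)) with D(0)=1, D(1)=0.
D(2) = 1 x (0 + 1) = 1
D(3) = 2 x (1 + 0) = 2
D(4) = 3 x (2 + 1) = 9
D(5) = 4 x (9 + 2) = 44
D(6) = 5 x (44 + 9) = 265
D(7) = 6 x (265 + 44) = 1854
D(8) = 7 x (1854 + 265) = 14833
D(9) = 8 x (14833 + 1854) = 133496
D(10) = 9 x (133496 + 14833) = 1334961
D(11) = 10 x (D(10) + D(9)) = 10 x (1334961 + 133496)

Final answer: D(11) = 14684570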